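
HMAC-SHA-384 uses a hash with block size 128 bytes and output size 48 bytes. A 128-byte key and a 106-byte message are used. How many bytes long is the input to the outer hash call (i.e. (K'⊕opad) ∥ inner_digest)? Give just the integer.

176

Key is 128 ≤ 128 bytes, zero-padded: |K'| = 128.
Outer input = (K'⊕opad) ∥ H(inner) → 128 + 48 = 176 bytes.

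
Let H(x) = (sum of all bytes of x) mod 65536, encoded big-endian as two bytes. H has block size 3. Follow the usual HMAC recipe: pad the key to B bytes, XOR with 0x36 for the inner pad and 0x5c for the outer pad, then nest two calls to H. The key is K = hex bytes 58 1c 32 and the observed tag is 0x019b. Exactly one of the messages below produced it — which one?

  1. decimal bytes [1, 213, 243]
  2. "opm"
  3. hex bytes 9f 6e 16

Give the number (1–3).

2

Key hex bytes 58 1c 32 is exactly B = 3 bytes: K' = 58 1c 32.
K' ⊕ ipad = 6e 2a 04; K' ⊕ opad = 04 40 6e.
m1: inner = H(6e 2a 04 01 d5 f3) = 02 65; tag = H(04 40 6e 02 65) = 0119
m2: inner = H(6e 2a 04 6f 70 6d) = 01 e8; tag = H(04 40 6e 01 e8) = 019b ← matches
m3: inner = H(6e 2a 04 9f 6e 16) = 01 bf; tag = H(04 40 6e 01 bf) = 0172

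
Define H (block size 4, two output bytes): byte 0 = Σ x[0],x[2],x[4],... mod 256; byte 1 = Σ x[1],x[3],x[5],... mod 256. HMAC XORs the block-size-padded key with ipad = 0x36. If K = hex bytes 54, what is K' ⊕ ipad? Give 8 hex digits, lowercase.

62363636

Key hex bytes 54 is 1 byte ≤ B = 4; zero-pad to 4 bytes: K' = 54 00 00 00.
XOR each byte with 0x36: 54⊕36=62, 00⊕36=36, 00⊕36=36, 00⊕36=36.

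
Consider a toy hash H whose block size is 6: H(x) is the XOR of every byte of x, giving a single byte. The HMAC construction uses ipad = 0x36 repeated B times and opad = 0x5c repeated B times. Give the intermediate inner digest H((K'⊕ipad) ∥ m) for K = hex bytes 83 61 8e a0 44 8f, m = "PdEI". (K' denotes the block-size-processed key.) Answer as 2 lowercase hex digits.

Key hex bytes 83 61 8e a0 44 8f is exactly B = 6 bytes: K' = 83 61 8e a0 44 8f.
K' ⊕ ipad = b5 57 b8 96 72 b9.
Inner input = b5 57 b8 96 72 b9 ∥ 50 64 45 49.
Inner hash: XOR b5⊕57⊕b8⊕96⊕72⊕b9⊕50⊕64⊕45⊕49 = 3f.

3f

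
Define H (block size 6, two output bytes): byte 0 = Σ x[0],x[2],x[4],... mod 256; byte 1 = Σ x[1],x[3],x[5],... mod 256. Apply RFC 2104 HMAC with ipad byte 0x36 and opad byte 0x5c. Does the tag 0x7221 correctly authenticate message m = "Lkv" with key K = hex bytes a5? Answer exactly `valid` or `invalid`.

valid

Key hex bytes a5 is 1 byte ≤ B = 6; zero-pad to 6 bytes: K' = a5 00 00 00 00 00.
K' ⊕ ipad = 93 36 36 36 36 36; K' ⊕ opad = f9 5c 5c 5c 5c 5c.
Inner hash: even-index sum = 449 mod 256 = 193; odd-index sum = 269 mod 256 = 13 → c1 0d.
Outer hash (recomputed tag): even-index sum = 626 mod 256 = 114; odd-index sum = 289 mod 256 = 33 → 72 21.
Recomputed tag = 7221; claimed = 7221 → match.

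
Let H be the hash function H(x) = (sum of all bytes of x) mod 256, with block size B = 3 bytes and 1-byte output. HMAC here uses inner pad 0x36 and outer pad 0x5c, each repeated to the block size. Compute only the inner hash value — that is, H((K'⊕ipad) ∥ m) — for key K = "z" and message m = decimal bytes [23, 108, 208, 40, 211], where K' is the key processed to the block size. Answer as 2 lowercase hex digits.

06

Key "z" = 7a is 1 byte ≤ B = 3; zero-pad to 3 bytes: K' = 7a 00 00.
K' ⊕ ipad = 4c 36 36.
Inner input = 4c 36 36 ∥ 17 6c d0 28 d3.
Inner hash: sum = 76+54+54+23+108+208+40+211 = 774; mod 256 = 6 → 06.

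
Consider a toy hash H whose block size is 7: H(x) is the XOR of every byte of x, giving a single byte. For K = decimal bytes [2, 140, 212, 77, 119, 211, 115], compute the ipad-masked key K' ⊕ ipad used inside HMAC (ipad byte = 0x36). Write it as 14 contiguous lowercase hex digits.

Key decimal bytes [2, 140, 212, 77, 119, 211, 115] = 02 8c d4 4d 77 d3 73 is exactly B = 7 bytes: K' = 02 8c d4 4d 77 d3 73.
XOR each byte with 0x36: 02⊕36=34, 8c⊕36=ba, d4⊕36=e2, 4d⊕36=7b, 77⊕36=41, d3⊕36=e5, 73⊕36=45.

34bae27b41e545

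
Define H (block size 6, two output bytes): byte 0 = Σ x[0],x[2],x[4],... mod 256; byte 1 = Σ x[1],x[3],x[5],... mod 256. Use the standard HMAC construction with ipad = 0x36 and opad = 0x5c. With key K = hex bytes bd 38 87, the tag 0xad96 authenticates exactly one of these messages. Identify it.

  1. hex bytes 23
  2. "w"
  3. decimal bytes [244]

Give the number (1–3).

1

Key hex bytes bd 38 87 is 3 bytes ≤ B = 6; zero-pad to 6 bytes: K' = bd 38 87 00 00 00.
K' ⊕ ipad = 8b 0e b1 36 36 36; K' ⊕ opad = e1 64 db 5c 5c 5c.
m1: inner = H(8b 0e b1 36 36 36 23) = 95 7a; tag = H(e1 64 db 5c 5c 5c 95 7a) = ad96 ← matches
m2: inner = H(8b 0e b1 36 36 36 77) = e9 7a; tag = H(e1 64 db 5c 5c 5c e9 7a) = 0196
m3: inner = H(8b 0e b1 36 36 36 f4) = 66 7a; tag = H(e1 64 db 5c 5c 5c 66 7a) = 7e96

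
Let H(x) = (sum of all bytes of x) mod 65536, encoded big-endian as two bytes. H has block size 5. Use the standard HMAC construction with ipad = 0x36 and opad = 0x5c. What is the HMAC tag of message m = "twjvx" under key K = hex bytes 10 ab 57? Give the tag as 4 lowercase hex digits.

02dc

Key hex bytes 10 ab 57 is 3 bytes ≤ B = 5; zero-pad to 5 bytes: K' = 10 ab 57 00 00.
K' ⊕ ipad = 26 9d 61 36 36.  K' ⊕ opad = 4c f7 0b 5c 5c.
Inner input = (K'⊕ipad) ∥ m = 26 9d 61 36 36 ∥ 74 77 6a 76 78.
Inner hash: sum = 38+157+97+54+54+116+119+106+118+120 = 979 → 03 d3.
Outer input = (K'⊕opad) ∥ inner = 4c f7 0b 5c 5c ∥ 03 d3.
Outer hash (tag): sum = 76+247+11+92+92+3+211 = 732 → 02 dc.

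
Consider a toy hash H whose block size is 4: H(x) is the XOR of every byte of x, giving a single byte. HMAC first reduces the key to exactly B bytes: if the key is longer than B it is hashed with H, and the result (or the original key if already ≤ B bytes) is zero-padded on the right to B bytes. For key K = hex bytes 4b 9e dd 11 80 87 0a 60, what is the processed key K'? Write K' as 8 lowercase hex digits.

|K| = 8 > B = 4, so first hash the key.
H(K): XOR 4b⊕9e⊕dd⊕11⊕80⊕87⊕0a⊕60 = 74.
Zero-pad H(K) = 74 to 4 bytes: K' = 74 00 00 00.

74000000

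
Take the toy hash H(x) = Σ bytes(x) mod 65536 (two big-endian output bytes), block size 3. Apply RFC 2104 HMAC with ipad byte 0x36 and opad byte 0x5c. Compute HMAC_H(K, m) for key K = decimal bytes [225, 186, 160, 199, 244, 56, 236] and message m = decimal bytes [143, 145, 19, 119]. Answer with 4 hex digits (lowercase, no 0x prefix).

Key decimal bytes [225, 186, 160, 199, 244, 56, 236] = e1 ba a0 c7 f4 38 ec is 7 bytes > B = 3, so hash it first: H(key) = 05 1a, then zero-pad to 3 bytes: K' = 05 1a 00.
K' ⊕ ipad = 33 2c 36.  K' ⊕ opad = 59 46 5c.
Inner input = (K'⊕ipad) ∥ m = 33 2c 36 ∥ 8f 91 13 77.
Inner hash: sum = 51+44+54+143+145+19+119 = 575 → 02 3f.
Outer input = (K'⊕opad) ∥ inner = 59 46 5c ∥ 02 3f.
Outer hash (tag): sum = 89+70+92+2+63 = 316 → 01 3c.

013c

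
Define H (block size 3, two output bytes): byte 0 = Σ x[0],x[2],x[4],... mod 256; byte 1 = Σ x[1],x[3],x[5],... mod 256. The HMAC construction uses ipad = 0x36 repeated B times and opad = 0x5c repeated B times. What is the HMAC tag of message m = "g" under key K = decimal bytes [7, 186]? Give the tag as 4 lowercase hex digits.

aa4d

Key decimal bytes [7, 186] = 07 ba is 2 bytes ≤ B = 3; zero-pad to 3 bytes: K' = 07 ba 00.
K' ⊕ ipad = 31 8c 36.  K' ⊕ opad = 5b e6 5c.
Inner input = (K'⊕ipad) ∥ m = 31 8c 36 ∥ 67.
Inner hash: even-index sum = 103 mod 256 = 103; odd-index sum = 243 mod 256 = 243 → 67 f3.
Outer input = (K'⊕opad) ∥ inner = 5b e6 5c ∥ 67 f3.
Outer hash (tag): even-index sum = 426 mod 256 = 170; odd-index sum = 333 mod 256 = 77 → aa 4d.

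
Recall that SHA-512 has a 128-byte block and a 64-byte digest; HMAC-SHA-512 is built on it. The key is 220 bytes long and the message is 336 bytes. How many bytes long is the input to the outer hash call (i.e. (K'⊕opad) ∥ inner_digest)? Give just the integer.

Key is 220 > 128 bytes, so it is hashed to 64 bytes then zero-padded to 128: |K'| = 128.
Outer input = (K'⊕opad) ∥ H(inner) → 128 + 64 = 192 bytes.

192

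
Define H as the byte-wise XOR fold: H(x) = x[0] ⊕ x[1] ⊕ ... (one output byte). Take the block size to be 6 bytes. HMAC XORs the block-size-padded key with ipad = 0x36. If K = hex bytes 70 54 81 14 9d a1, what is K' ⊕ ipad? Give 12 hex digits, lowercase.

Key hex bytes 70 54 81 14 9d a1 is exactly B = 6 bytes: K' = 70 54 81 14 9d a1.
XOR each byte with 0x36: 70⊕36=46, 54⊕36=62, 81⊕36=b7, 14⊕36=22, 9d⊕36=ab, a1⊕36=97.

4662b722ab97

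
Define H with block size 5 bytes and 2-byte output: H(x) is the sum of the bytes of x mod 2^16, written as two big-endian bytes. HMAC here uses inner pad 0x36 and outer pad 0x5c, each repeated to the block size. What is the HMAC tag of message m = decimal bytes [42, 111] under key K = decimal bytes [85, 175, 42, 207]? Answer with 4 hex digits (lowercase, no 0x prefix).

Key decimal bytes [85, 175, 42, 207] = 55 af 2a cf is 4 bytes ≤ B = 5; zero-pad to 5 bytes: K' = 55 af 2a cf 00.
K' ⊕ ipad = 63 99 1c f9 36.  K' ⊕ opad = 09 f3 76 93 5c.
Inner input = (K'⊕ipad) ∥ m = 63 99 1c f9 36 ∥ 2a 6f.
Inner hash: sum = 99+153+28+249+54+42+111 = 736 → 02 e0.
Outer input = (K'⊕opad) ∥ inner = 09 f3 76 93 5c ∥ 02 e0.
Outer hash (tag): sum = 9+243+118+147+92+2+224 = 835 → 03 43.

0343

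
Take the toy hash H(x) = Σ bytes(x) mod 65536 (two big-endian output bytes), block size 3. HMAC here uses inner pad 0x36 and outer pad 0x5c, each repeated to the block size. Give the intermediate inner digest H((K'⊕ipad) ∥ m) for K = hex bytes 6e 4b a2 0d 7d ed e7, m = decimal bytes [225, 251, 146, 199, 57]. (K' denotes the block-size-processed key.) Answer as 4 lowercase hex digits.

Key hex bytes 6e 4b a2 0d 7d ed e7 is 7 bytes > B = 3, so hash it first: H(key) = 03 b9, then zero-pad to 3 bytes: K' = 03 b9 00.
K' ⊕ ipad = 35 8f 36.
Inner input = 35 8f 36 ∥ e1 fb 92 c7 39.
Inner hash: sum = 53+143+54+225+251+146+199+57 = 1128 → 04 68.

0468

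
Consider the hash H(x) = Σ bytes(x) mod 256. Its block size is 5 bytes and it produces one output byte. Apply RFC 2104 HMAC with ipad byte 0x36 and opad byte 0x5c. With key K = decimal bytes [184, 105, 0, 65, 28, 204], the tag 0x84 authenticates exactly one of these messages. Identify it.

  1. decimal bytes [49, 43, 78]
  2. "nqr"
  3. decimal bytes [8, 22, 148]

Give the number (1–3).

Key decimal bytes [184, 105, 0, 65, 28, 204] = b8 69 00 41 1c cc is 6 bytes > B = 5, so hash it first: H(key) = 4a, then zero-pad to 5 bytes: K' = 4a 00 00 00 00.
K' ⊕ ipad = 7c 36 36 36 36; K' ⊕ opad = 16 5c 5c 5c 5c.
m1: inner = H(7c 36 36 36 36 31 2b 4e) = fe; tag = H(16 5c 5c 5c 5c fe) = 84 ← matches
m2: inner = H(7c 36 36 36 36 6e 71 72) = a5; tag = H(16 5c 5c 5c 5c a5) = 2b
m3: inner = H(7c 36 36 36 36 08 16 94) = 06; tag = H(16 5c 5c 5c 5c 06) = 8c

1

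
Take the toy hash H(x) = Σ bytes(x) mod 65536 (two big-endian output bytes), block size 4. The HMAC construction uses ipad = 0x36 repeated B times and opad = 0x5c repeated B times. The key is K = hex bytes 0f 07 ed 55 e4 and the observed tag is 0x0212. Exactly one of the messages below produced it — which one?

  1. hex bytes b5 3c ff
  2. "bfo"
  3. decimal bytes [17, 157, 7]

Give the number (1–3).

1

Key hex bytes 0f 07 ed 55 e4 is 5 bytes > B = 4, so hash it first: H(key) = 02 3c, then zero-pad to 4 bytes: K' = 02 3c 00 00.
K' ⊕ ipad = 34 0a 36 36; K' ⊕ opad = 5e 60 5c 5c.
m1: inner = H(34 0a 36 36 b5 3c ff) = 02 9a; tag = H(5e 60 5c 5c 02 9a) = 0212 ← matches
m2: inner = H(34 0a 36 36 62 66 6f) = 01 e1; tag = H(5e 60 5c 5c 01 e1) = 0258
m3: inner = H(34 0a 36 36 11 9d 07) = 01 5f; tag = H(5e 60 5c 5c 01 5f) = 01d6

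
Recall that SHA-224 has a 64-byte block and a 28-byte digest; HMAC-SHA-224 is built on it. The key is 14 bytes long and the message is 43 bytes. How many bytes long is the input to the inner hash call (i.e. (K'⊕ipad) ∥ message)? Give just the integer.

107

Key is 14 ≤ 64 bytes, zero-padded: |K'| = 64.
Inner input = (K'⊕ipad) ∥ m → 64 + 43 = 107 bytes.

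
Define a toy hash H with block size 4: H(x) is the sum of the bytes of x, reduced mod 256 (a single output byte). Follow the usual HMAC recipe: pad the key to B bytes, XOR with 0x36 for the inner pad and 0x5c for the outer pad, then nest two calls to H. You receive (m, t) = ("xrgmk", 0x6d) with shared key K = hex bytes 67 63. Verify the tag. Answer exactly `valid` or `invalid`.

Key hex bytes 67 63 is 2 bytes ≤ B = 4; zero-pad to 4 bytes: K' = 67 63 00 00.
K' ⊕ ipad = 51 55 36 36; K' ⊕ opad = 3b 3f 5c 5c.
Inner hash: sum = 81+85+54+54+120+114+103+109+107 = 827; mod 256 = 59 → 3b.
Outer hash (recomputed tag): sum = 59+63+92+92+59 = 365; mod 256 = 109 → 6d.
Recomputed tag = 6d; claimed = 6d → match.

valid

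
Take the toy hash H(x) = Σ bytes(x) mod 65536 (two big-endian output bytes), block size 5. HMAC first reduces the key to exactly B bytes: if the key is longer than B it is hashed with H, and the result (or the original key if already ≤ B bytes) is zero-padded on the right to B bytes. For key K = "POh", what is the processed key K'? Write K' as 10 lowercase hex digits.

Key "POh" = 50 4f 68 is 3 bytes ≤ B = 5; zero-pad to 5 bytes: K' = 50 4f 68 00 00.

504f680000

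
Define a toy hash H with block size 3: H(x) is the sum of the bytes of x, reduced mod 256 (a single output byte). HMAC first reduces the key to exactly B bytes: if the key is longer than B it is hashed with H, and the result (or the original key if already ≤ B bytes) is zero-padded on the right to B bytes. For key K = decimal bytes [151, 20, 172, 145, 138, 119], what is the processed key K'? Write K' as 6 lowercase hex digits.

e90000

|K| = 6 > B = 3, so first hash the key.
H(K): sum = 151+20+172+145+138+119 = 745; mod 256 = 233 → e9.
Zero-pad H(K) = e9 to 3 bytes: K' = e9 00 00.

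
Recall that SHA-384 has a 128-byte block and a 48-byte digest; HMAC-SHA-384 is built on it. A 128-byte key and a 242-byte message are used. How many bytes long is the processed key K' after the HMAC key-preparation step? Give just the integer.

128

Key is 128 ≤ 128 bytes, zero-padded: |K'| = 128.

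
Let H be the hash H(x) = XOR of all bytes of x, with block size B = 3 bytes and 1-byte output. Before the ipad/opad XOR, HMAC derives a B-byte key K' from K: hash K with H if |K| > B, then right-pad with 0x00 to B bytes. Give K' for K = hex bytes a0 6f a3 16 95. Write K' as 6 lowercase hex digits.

ef0000

|K| = 5 > B = 3, so first hash the key.
H(K): XOR a0⊕6f⊕a3⊕16⊕95 = ef.
Zero-pad H(K) = ef to 3 bytes: K' = ef 00 00.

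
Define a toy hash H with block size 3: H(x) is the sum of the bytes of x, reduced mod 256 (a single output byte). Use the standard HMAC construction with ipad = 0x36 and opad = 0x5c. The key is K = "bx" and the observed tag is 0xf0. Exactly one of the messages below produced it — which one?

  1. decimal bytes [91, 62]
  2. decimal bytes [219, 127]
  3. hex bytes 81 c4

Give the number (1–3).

2

Key "bx" = 62 78 is 2 bytes ≤ B = 3; zero-pad to 3 bytes: K' = 62 78 00.
K' ⊕ ipad = 54 4e 36; K' ⊕ opad = 3e 24 5c.
m1: inner = H(54 4e 36 5b 3e) = 71; tag = H(3e 24 5c 71) = 2f
m2: inner = H(54 4e 36 db 7f) = 32; tag = H(3e 24 5c 32) = f0 ← matches
m3: inner = H(54 4e 36 81 c4) = 1d; tag = H(3e 24 5c 1d) = db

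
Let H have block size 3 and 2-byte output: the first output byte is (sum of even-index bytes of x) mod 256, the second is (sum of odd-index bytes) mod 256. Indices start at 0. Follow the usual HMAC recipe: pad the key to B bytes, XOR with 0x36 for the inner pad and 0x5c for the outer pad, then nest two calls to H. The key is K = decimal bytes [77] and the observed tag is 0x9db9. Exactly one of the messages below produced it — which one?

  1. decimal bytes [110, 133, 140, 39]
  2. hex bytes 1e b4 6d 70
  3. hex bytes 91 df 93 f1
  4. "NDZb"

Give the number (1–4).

Key decimal bytes [77] = 4d is 1 byte ≤ B = 3; zero-pad to 3 bytes: K' = 4d 00 00.
K' ⊕ ipad = 7b 36 36; K' ⊕ opad = 11 5c 5c.
m1: inner = H(7b 36 36 6e 85 8c 27) = 5d 30; tag = H(11 5c 5c 5d 30) = 9db9 ← matches
m2: inner = H(7b 36 36 1e b4 6d 70) = d5 c1; tag = H(11 5c 5c d5 c1) = 2e31
m3: inner = H(7b 36 36 91 df 93 f1) = 81 5a; tag = H(11 5c 5c 81 5a) = c7dd
m4: inner = H(7b 36 36 4e 44 5a 62) = 57 de; tag = H(11 5c 5c 57 de) = 4bb3

1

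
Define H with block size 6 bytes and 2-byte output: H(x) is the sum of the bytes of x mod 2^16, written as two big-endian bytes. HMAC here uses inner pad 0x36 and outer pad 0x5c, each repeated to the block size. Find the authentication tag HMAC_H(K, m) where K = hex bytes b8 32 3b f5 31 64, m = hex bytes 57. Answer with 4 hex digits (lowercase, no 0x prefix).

031b

Key hex bytes b8 32 3b f5 31 64 is exactly B = 6 bytes: K' = b8 32 3b f5 31 64.
K' ⊕ ipad = 8e 04 0d c3 07 52.  K' ⊕ opad = e4 6e 67 a9 6d 38.
Inner input = (K'⊕ipad) ∥ m = 8e 04 0d c3 07 52 ∥ 57.
Inner hash: sum = 142+4+13+195+7+82+87 = 530 → 02 12.
Outer input = (K'⊕opad) ∥ inner = e4 6e 67 a9 6d 38 ∥ 02 12.
Outer hash (tag): sum = 228+110+103+169+109+56+2+18 = 795 → 03 1b.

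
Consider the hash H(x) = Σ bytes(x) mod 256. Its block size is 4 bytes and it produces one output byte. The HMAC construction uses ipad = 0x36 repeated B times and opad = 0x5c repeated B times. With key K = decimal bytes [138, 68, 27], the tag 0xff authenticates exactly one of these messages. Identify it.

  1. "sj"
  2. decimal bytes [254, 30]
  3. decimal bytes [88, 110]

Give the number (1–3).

1

Key decimal bytes [138, 68, 27] = 8a 44 1b is 3 bytes ≤ B = 4; zero-pad to 4 bytes: K' = 8a 44 1b 00.
K' ⊕ ipad = bc 72 2d 36; K' ⊕ opad = d6 18 47 5c.
m1: inner = H(bc 72 2d 36 73 6a) = 6e; tag = H(d6 18 47 5c 6e) = ff ← matches
m2: inner = H(bc 72 2d 36 fe 1e) = ad; tag = H(d6 18 47 5c ad) = 3e
m3: inner = H(bc 72 2d 36 58 6e) = 57; tag = H(d6 18 47 5c 57) = e8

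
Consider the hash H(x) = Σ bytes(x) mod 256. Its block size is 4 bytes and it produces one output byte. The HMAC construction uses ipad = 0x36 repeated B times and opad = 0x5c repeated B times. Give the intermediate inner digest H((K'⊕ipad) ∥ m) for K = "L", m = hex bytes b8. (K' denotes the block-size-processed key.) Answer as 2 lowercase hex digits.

d4

Key "L" = 4c is 1 byte ≤ B = 4; zero-pad to 4 bytes: K' = 4c 00 00 00.
K' ⊕ ipad = 7a 36 36 36.
Inner input = 7a 36 36 36 ∥ b8.
Inner hash: sum = 122+54+54+54+184 = 468; mod 256 = 212 → d4.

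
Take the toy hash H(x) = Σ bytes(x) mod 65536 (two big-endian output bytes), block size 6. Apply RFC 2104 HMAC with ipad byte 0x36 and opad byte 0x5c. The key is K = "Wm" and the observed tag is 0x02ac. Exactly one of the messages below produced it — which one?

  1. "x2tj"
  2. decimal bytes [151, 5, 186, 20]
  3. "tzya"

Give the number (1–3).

2

Key "Wm" = 57 6d is 2 bytes ≤ B = 6; zero-pad to 6 bytes: K' = 57 6d 00 00 00 00.
K' ⊕ ipad = 61 5b 36 36 36 36; K' ⊕ opad = 0b 31 5c 5c 5c 5c.
m1: inner = H(61 5b 36 36 36 36 78 32 74 6a) = 03 1c; tag = H(0b 31 5c 5c 5c 5c 03 1c) = 01cb
m2: inner = H(61 5b 36 36 36 36 97 05 ba 14) = 02 fe; tag = H(0b 31 5c 5c 5c 5c 02 fe) = 02ac ← matches
m3: inner = H(61 5b 36 36 36 36 74 7a 79 61) = 03 5c; tag = H(0b 31 5c 5c 5c 5c 03 5c) = 020b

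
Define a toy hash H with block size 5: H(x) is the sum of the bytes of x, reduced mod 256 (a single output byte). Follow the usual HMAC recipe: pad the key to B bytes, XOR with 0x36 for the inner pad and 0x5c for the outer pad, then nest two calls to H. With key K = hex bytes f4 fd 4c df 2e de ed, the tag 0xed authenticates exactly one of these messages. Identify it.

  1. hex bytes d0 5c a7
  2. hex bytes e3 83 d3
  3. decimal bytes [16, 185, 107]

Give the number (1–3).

Key hex bytes f4 fd 4c df 2e de ed is 7 bytes > B = 5, so hash it first: H(key) = 15, then zero-pad to 5 bytes: K' = 15 00 00 00 00.
K' ⊕ ipad = 23 36 36 36 36; K' ⊕ opad = 49 5c 5c 5c 5c.
m1: inner = H(23 36 36 36 36 d0 5c a7) = ce; tag = H(49 5c 5c 5c 5c ce) = 87
m2: inner = H(23 36 36 36 36 e3 83 d3) = 34; tag = H(49 5c 5c 5c 5c 34) = ed ← matches
m3: inner = H(23 36 36 36 36 10 b9 6b) = 2f; tag = H(49 5c 5c 5c 5c 2f) = e8

2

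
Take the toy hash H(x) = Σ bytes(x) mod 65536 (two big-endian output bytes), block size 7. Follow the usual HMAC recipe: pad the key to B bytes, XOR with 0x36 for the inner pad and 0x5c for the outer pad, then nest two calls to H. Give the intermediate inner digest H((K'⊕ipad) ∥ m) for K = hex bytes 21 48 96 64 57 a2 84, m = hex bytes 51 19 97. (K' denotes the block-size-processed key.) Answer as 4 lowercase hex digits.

Key hex bytes 21 48 96 64 57 a2 84 is exactly B = 7 bytes: K' = 21 48 96 64 57 a2 84.
K' ⊕ ipad = 17 7e a0 52 61 94 b2.
Inner input = 17 7e a0 52 61 94 b2 ∥ 51 19 97.
Inner hash: sum = 23+126+160+82+97+148+178+81+25+151 = 1071 → 04 2f.

042f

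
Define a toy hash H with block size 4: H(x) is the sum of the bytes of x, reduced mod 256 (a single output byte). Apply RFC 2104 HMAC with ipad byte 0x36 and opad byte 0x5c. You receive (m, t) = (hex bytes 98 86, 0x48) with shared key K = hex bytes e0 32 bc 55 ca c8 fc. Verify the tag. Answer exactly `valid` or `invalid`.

Key hex bytes e0 32 bc 55 ca c8 fc is 7 bytes > B = 4, so hash it first: H(key) = b1, then zero-pad to 4 bytes: K' = b1 00 00 00.
K' ⊕ ipad = 87 36 36 36; K' ⊕ opad = ed 5c 5c 5c.
Inner hash: sum = 135+54+54+54+152+134 = 583; mod 256 = 71 → 47.
Outer hash (recomputed tag): sum = 237+92+92+92+71 = 584; mod 256 = 72 → 48.
Recomputed tag = 48; claimed = 48 → match.

valid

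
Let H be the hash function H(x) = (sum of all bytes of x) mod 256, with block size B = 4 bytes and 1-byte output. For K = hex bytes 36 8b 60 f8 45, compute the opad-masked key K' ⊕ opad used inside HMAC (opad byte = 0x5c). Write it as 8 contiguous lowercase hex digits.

Key hex bytes 36 8b 60 f8 45 is 5 bytes > B = 4, so hash it first: H(key) = 5e, then zero-pad to 4 bytes: K' = 5e 00 00 00.
XOR each byte with 0x5c: 5e⊕5c=02, 00⊕5c=5c, 00⊕5c=5c, 00⊕5c=5c.

025c5c5c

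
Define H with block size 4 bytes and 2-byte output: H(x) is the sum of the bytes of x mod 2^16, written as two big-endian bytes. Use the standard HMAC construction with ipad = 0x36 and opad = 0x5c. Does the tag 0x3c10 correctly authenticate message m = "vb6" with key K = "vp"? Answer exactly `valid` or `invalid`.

Key "vp" = 76 70 is 2 bytes ≤ B = 4; zero-pad to 4 bytes: K' = 76 70 00 00.
K' ⊕ ipad = 40 46 36 36; K' ⊕ opad = 2a 2c 5c 5c.
Inner hash: sum = 64+70+54+54+118+98+54 = 512 → 02 00.
Outer hash (recomputed tag): sum = 42+44+92+92+2+0 = 272 → 01 10.
Recomputed tag = 0110; claimed = 3c10 → mismatch.

invalid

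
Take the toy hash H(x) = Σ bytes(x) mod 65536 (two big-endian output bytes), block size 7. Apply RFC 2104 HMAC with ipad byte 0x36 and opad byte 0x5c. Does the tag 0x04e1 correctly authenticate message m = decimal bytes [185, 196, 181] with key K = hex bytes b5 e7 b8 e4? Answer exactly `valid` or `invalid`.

Key hex bytes b5 e7 b8 e4 is 4 bytes ≤ B = 7; zero-pad to 7 bytes: K' = b5 e7 b8 e4 00 00 00.
K' ⊕ ipad = 83 d1 8e d2 36 36 36; K' ⊕ opad = e9 bb e4 b8 5c 5c 5c.
Inner hash: sum = 131+209+142+210+54+54+54+185+196+181 = 1416 → 05 88.
Outer hash (recomputed tag): sum = 233+187+228+184+92+92+92+5+136 = 1249 → 04 e1.
Recomputed tag = 04e1; claimed = 04e1 → match.

valid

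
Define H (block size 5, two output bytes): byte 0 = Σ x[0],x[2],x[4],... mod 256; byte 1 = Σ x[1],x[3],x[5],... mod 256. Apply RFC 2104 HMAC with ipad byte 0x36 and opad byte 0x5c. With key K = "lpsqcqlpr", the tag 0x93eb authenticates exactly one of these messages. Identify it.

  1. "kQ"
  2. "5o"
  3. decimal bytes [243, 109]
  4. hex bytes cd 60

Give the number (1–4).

Key "lpsqcqlpr" = 6c 70 73 71 63 71 6c 70 72 is 9 bytes > B = 5, so hash it first: H(key) = 20 c2, then zero-pad to 5 bytes: K' = 20 c2 00 00 00.
K' ⊕ ipad = 16 f4 36 36 36; K' ⊕ opad = 7c 9e 5c 5c 5c.
m1: inner = H(16 f4 36 36 36 6b 51) = d3 95; tag = H(7c 9e 5c 5c 5c d3 95) = c9cd
m2: inner = H(16 f4 36 36 36 35 6f) = f1 5f; tag = H(7c 9e 5c 5c 5c f1 5f) = 93eb ← matches
m3: inner = H(16 f4 36 36 36 f3 6d) = ef 1d; tag = H(7c 9e 5c 5c 5c ef 1d) = 51e9
m4: inner = H(16 f4 36 36 36 cd 60) = e2 f7; tag = H(7c 9e 5c 5c 5c e2 f7) = 2bdc

2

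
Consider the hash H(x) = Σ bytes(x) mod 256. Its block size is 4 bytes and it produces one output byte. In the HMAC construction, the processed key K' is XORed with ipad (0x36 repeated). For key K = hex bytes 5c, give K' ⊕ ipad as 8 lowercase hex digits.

6a363636

Key hex bytes 5c is 1 byte ≤ B = 4; zero-pad to 4 bytes: K' = 5c 00 00 00.
XOR each byte with 0x36: 5c⊕36=6a, 00⊕36=36, 00⊕36=36, 00⊕36=36.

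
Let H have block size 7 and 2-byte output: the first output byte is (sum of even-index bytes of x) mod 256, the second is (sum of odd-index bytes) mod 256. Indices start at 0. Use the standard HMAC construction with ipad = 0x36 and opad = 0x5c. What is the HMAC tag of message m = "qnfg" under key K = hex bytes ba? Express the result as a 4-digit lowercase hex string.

7317

Key hex bytes ba is 1 byte ≤ B = 7; zero-pad to 7 bytes: K' = ba 00 00 00 00 00 00.
K' ⊕ ipad = 8c 36 36 36 36 36 36.  K' ⊕ opad = e6 5c 5c 5c 5c 5c 5c.
Inner input = (K'⊕ipad) ∥ m = 8c 36 36 36 36 36 36 ∥ 71 6e 66 67.
Inner hash: even-index sum = 515 mod 256 = 3; odd-index sum = 377 mod 256 = 121 → 03 79.
Outer input = (K'⊕opad) ∥ inner = e6 5c 5c 5c 5c 5c 5c ∥ 03 79.
Outer hash (tag): even-index sum = 627 mod 256 = 115; odd-index sum = 279 mod 256 = 23 → 73 17.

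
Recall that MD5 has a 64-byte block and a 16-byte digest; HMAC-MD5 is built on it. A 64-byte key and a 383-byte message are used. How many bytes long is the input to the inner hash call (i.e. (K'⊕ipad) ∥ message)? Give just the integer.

447

Key is 64 ≤ 64 bytes, zero-padded: |K'| = 64.
Inner input = (K'⊕ipad) ∥ m → 64 + 383 = 447 bytes.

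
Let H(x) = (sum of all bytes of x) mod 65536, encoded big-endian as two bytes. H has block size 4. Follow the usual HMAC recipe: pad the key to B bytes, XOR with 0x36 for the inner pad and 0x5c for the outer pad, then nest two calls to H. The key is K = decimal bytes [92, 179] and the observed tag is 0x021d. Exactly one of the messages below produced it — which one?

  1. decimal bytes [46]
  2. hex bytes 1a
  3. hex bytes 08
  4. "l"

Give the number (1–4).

2

Key decimal bytes [92, 179] = 5c b3 is 2 bytes ≤ B = 4; zero-pad to 4 bytes: K' = 5c b3 00 00.
K' ⊕ ipad = 6a 85 36 36; K' ⊕ opad = 00 ef 5c 5c.
m1: inner = H(6a 85 36 36 2e) = 01 89; tag = H(00 ef 5c 5c 01 89) = 0231
m2: inner = H(6a 85 36 36 1a) = 01 75; tag = H(00 ef 5c 5c 01 75) = 021d ← matches
m3: inner = H(6a 85 36 36 08) = 01 63; tag = H(00 ef 5c 5c 01 63) = 020b
m4: inner = H(6a 85 36 36 6c) = 01 c7; tag = H(00 ef 5c 5c 01 c7) = 026f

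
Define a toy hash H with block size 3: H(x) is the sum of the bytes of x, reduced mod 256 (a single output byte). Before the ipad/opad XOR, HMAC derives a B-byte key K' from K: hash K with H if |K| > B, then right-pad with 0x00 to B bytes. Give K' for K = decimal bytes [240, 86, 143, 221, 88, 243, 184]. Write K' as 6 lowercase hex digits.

|K| = 7 > B = 3, so first hash the key.
H(K): sum = 240+86+143+221+88+243+184 = 1205; mod 256 = 181 → b5.
Zero-pad H(K) = b5 to 3 bytes: K' = b5 00 00.

b50000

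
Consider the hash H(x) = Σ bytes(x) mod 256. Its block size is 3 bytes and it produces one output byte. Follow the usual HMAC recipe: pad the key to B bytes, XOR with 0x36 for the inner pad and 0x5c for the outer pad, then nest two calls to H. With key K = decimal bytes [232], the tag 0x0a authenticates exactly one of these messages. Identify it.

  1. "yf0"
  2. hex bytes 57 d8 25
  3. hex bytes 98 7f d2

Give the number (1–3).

2

Key decimal bytes [232] = e8 is 1 byte ≤ B = 3; zero-pad to 3 bytes: K' = e8 00 00.
K' ⊕ ipad = de 36 36; K' ⊕ opad = b4 5c 5c.
m1: inner = H(de 36 36 79 66 30) = 59; tag = H(b4 5c 5c 59) = c5
m2: inner = H(de 36 36 57 d8 25) = 9e; tag = H(b4 5c 5c 9e) = 0a ← matches
m3: inner = H(de 36 36 98 7f d2) = 33; tag = H(b4 5c 5c 33) = 9f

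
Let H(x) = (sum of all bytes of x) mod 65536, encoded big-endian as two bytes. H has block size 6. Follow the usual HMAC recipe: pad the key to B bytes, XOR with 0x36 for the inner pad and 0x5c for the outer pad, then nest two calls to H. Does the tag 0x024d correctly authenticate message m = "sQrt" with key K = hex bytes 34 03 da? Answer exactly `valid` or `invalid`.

Key hex bytes 34 03 da is 3 bytes ≤ B = 6; zero-pad to 6 bytes: K' = 34 03 da 00 00 00.
K' ⊕ ipad = 02 35 ec 36 36 36; K' ⊕ opad = 68 5f 86 5c 5c 5c.
Inner hash: sum = 2+53+236+54+54+54+115+81+114+116 = 879 → 03 6f.
Outer hash (recomputed tag): sum = 104+95+134+92+92+92+3+111 = 723 → 02 d3.
Recomputed tag = 02d3; claimed = 024d → mismatch.

invalid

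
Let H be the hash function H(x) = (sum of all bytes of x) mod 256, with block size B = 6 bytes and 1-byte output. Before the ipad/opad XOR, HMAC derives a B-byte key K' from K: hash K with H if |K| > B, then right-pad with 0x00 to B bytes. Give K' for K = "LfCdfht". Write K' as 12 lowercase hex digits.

|K| = 7 > B = 6, so first hash the key.
H(K): sum = 76+102+67+100+102+104+116 = 667; mod 256 = 155 → 9b.
Zero-pad H(K) = 9b to 6 bytes: K' = 9b 00 00 00 00 00.

9b0000000000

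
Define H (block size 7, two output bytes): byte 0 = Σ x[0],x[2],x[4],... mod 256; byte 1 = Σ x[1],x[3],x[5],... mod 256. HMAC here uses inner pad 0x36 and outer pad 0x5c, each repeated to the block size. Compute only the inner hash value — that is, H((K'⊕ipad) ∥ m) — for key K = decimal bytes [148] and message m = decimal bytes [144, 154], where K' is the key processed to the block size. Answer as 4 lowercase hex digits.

de32

Key decimal bytes [148] = 94 is 1 byte ≤ B = 7; zero-pad to 7 bytes: K' = 94 00 00 00 00 00 00.
K' ⊕ ipad = a2 36 36 36 36 36 36.
Inner input = a2 36 36 36 36 36 36 ∥ 90 9a.
Inner hash: even-index sum = 478 mod 256 = 222; odd-index sum = 306 mod 256 = 50 → de 32.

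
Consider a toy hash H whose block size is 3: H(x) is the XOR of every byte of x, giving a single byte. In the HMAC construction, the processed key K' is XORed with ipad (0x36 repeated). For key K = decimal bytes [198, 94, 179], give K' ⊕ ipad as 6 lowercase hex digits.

f06885

Key decimal bytes [198, 94, 179] = c6 5e b3 is exactly B = 3 bytes: K' = c6 5e b3.
XOR each byte with 0x36: c6⊕36=f0, 5e⊕36=68, b3⊕36=85.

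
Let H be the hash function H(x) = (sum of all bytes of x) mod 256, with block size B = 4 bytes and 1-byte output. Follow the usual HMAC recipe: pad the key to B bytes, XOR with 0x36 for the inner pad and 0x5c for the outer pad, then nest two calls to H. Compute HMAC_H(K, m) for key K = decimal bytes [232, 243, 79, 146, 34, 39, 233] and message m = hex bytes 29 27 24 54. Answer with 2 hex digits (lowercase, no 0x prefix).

08

Key decimal bytes [232, 243, 79, 146, 34, 39, 233] = e8 f3 4f 92 22 27 e9 is 7 bytes > B = 4, so hash it first: H(key) = ee, then zero-pad to 4 bytes: K' = ee 00 00 00.
K' ⊕ ipad = d8 36 36 36.  K' ⊕ opad = b2 5c 5c 5c.
Inner input = (K'⊕ipad) ∥ m = d8 36 36 36 ∥ 29 27 24 54.
Inner hash: sum = 216+54+54+54+41+39+36+84 = 578; mod 256 = 66 → 42.
Outer input = (K'⊕opad) ∥ inner = b2 5c 5c 5c ∥ 42.
Outer hash (tag): sum = 178+92+92+92+66 = 520; mod 256 = 8 → 08.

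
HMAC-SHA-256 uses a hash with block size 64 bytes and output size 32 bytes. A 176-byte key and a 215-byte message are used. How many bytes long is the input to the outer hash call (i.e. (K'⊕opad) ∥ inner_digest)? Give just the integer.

Key is 176 > 64 bytes, so it is hashed to 32 bytes then zero-padded to 64: |K'| = 64.
Outer input = (K'⊕opad) ∥ H(inner) → 64 + 32 = 96 bytes.

96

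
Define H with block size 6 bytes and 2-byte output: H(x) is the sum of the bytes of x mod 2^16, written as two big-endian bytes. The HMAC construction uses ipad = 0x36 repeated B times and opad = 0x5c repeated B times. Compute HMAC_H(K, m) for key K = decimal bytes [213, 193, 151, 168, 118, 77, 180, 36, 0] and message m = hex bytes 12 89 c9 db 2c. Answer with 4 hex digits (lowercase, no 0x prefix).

Key decimal bytes [213, 193, 151, 168, 118, 77, 180, 36, 0] = d5 c1 97 a8 76 4d b4 24 00 is 9 bytes > B = 6, so hash it first: H(key) = 04 70, then zero-pad to 6 bytes: K' = 04 70 00 00 00 00.
K' ⊕ ipad = 32 46 36 36 36 36.  K' ⊕ opad = 58 2c 5c 5c 5c 5c.
Inner input = (K'⊕ipad) ∥ m = 32 46 36 36 36 36 ∥ 12 89 c9 db 2c.
Inner hash: sum = 50+70+54+54+54+54+18+137+201+219+44 = 955 → 03 bb.
Outer input = (K'⊕opad) ∥ inner = 58 2c 5c 5c 5c 5c ∥ 03 bb.
Outer hash (tag): sum = 88+44+92+92+92+92+3+187 = 690 → 02 b2.

02b2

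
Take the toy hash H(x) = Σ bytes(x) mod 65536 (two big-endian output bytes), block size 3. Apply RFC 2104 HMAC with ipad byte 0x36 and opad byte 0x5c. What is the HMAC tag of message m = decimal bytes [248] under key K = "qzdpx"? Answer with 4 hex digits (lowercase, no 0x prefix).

Key "qzdpx" = 71 7a 64 70 78 is 5 bytes > B = 3, so hash it first: H(key) = 02 37, then zero-pad to 3 bytes: K' = 02 37 00.
K' ⊕ ipad = 34 01 36.  K' ⊕ opad = 5e 6b 5c.
Inner input = (K'⊕ipad) ∥ m = 34 01 36 ∥ f8.
Inner hash: sum = 52+1+54+248 = 355 → 01 63.
Outer input = (K'⊕opad) ∥ inner = 5e 6b 5c ∥ 01 63.
Outer hash (tag): sum = 94+107+92+1+99 = 393 → 01 89.

0189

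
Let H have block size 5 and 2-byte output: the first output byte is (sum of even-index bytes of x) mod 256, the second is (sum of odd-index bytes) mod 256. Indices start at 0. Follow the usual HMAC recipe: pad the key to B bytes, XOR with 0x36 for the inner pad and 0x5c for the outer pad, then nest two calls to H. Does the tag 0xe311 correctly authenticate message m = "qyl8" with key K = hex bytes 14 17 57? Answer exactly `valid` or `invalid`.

Key hex bytes 14 17 57 is 3 bytes ≤ B = 5; zero-pad to 5 bytes: K' = 14 17 57 00 00.
K' ⊕ ipad = 22 21 61 36 36; K' ⊕ opad = 48 4b 0b 5c 5c.
Inner hash: even-index sum = 362 mod 256 = 106; odd-index sum = 308 mod 256 = 52 → 6a 34.
Outer hash (recomputed tag): even-index sum = 227 mod 256 = 227; odd-index sum = 273 mod 256 = 17 → e3 11.
Recomputed tag = e311; claimed = e311 → match.

valid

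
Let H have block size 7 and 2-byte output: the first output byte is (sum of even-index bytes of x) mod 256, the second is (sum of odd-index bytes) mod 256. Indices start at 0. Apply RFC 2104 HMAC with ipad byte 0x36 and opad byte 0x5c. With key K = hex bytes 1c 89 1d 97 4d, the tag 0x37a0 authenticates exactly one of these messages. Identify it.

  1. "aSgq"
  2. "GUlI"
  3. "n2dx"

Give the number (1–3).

2

Key hex bytes 1c 89 1d 97 4d is 5 bytes ≤ B = 7; zero-pad to 7 bytes: K' = 1c 89 1d 97 4d 00 00.
K' ⊕ ipad = 2a bf 2b a1 7b 36 36; K' ⊕ opad = 40 d5 41 cb 11 5c 5c.
m1: inner = H(2a bf 2b a1 7b 36 36 61 53 67 71) = ca 5e; tag = H(40 d5 41 cb 11 5c 5c ca 5e) = 4cc6
m2: inner = H(2a bf 2b a1 7b 36 36 47 55 6c 49) = a4 49; tag = H(40 d5 41 cb 11 5c 5c a4 49) = 37a0 ← matches
m3: inner = H(2a bf 2b a1 7b 36 36 6e 32 64 78) = b0 68; tag = H(40 d5 41 cb 11 5c 5c b0 68) = 56ac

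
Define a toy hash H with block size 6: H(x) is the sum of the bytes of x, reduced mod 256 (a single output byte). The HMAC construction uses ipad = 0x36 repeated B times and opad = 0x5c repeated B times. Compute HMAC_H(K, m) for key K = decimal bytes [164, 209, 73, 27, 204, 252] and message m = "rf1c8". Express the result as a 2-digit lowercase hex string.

9e

Key decimal bytes [164, 209, 73, 27, 204, 252] = a4 d1 49 1b cc fc is exactly B = 6 bytes: K' = a4 d1 49 1b cc fc.
K' ⊕ ipad = 92 e7 7f 2d fa ca.  K' ⊕ opad = f8 8d 15 47 90 a0.
Inner input = (K'⊕ipad) ∥ m = 92 e7 7f 2d fa ca ∥ 72 66 31 63 38.
Inner hash: sum = 146+231+127+45+250+202+114+102+49+99+56 = 1421; mod 256 = 141 → 8d.
Outer input = (K'⊕opad) ∥ inner = f8 8d 15 47 90 a0 ∥ 8d.
Outer hash (tag): sum = 248+141+21+71+144+160+141 = 926; mod 256 = 158 → 9e.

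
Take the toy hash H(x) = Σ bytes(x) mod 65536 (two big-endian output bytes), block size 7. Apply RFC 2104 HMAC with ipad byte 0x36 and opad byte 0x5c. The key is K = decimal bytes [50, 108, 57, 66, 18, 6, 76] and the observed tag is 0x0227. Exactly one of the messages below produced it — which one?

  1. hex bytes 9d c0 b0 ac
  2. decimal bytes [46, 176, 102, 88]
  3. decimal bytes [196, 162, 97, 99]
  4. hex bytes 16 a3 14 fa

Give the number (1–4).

2

Key decimal bytes [50, 108, 57, 66, 18, 6, 76] = 32 6c 39 42 12 06 4c is exactly B = 7 bytes: K' = 32 6c 39 42 12 06 4c.
K' ⊕ ipad = 04 5a 0f 74 24 30 7a; K' ⊕ opad = 6e 30 65 1e 4e 5a 10.
m1: inner = H(04 5a 0f 74 24 30 7a 9d c0 b0 ac) = 04 68; tag = H(6e 30 65 1e 4e 5a 10 04 68) = 0245
m2: inner = H(04 5a 0f 74 24 30 7a 2e b0 66 58) = 03 4b; tag = H(6e 30 65 1e 4e 5a 10 03 4b) = 0227 ← matches
m3: inner = H(04 5a 0f 74 24 30 7a c4 a2 61 63) = 03 d9; tag = H(6e 30 65 1e 4e 5a 10 03 d9) = 02b5
m4: inner = H(04 5a 0f 74 24 30 7a 16 a3 14 fa) = 03 76; tag = H(6e 30 65 1e 4e 5a 10 03 76) = 0252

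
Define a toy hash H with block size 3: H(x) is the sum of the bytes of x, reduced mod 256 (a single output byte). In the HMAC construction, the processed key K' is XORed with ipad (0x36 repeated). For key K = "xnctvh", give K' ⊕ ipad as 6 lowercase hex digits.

ad3636

Key "xnctvh" = 78 6e 63 74 76 68 is 6 bytes > B = 3, so hash it first: H(key) = 9b, then zero-pad to 3 bytes: K' = 9b 00 00.
XOR each byte with 0x36: 9b⊕36=ad, 00⊕36=36, 00⊕36=36.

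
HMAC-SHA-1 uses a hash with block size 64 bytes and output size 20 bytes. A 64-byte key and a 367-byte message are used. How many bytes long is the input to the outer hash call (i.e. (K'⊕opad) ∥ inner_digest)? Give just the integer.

Key is 64 ≤ 64 bytes, zero-padded: |K'| = 64.
Outer input = (K'⊕opad) ∥ H(inner) → 64 + 20 = 84 bytes.

84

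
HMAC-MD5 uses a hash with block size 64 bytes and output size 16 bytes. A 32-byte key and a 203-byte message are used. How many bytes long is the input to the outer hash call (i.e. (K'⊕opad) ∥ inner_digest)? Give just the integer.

80

Key is 32 ≤ 64 bytes, zero-padded: |K'| = 64.
Outer input = (K'⊕opad) ∥ H(inner) → 64 + 16 = 80 bytes.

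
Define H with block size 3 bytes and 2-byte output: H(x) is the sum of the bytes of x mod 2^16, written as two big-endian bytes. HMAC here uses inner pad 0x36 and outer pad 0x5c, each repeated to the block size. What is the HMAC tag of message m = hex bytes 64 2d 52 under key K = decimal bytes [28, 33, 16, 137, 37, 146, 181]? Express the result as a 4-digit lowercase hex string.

019a

Key decimal bytes [28, 33, 16, 137, 37, 146, 181] = 1c 21 10 89 25 92 b5 is 7 bytes > B = 3, so hash it first: H(key) = 02 42, then zero-pad to 3 bytes: K' = 02 42 00.
K' ⊕ ipad = 34 74 36.  K' ⊕ opad = 5e 1e 5c.
Inner input = (K'⊕ipad) ∥ m = 34 74 36 ∥ 64 2d 52.
Inner hash: sum = 52+116+54+100+45+82 = 449 → 01 c1.
Outer input = (K'⊕opad) ∥ inner = 5e 1e 5c ∥ 01 c1.
Outer hash (tag): sum = 94+30+92+1+193 = 410 → 01 9a.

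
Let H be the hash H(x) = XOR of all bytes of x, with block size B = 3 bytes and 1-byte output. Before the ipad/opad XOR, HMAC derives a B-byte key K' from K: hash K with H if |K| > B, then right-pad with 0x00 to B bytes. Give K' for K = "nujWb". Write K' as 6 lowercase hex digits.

|K| = 5 > B = 3, so first hash the key.
H(K): XOR 6e⊕75⊕6a⊕57⊕62 = 44.
Zero-pad H(K) = 44 to 3 bytes: K' = 44 00 00.

440000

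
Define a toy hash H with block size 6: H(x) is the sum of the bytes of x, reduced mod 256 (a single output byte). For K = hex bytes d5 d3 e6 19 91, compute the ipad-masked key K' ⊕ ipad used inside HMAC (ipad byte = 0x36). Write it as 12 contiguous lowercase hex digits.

Key hex bytes d5 d3 e6 19 91 is 5 bytes ≤ B = 6; zero-pad to 6 bytes: K' = d5 d3 e6 19 91 00.
XOR each byte with 0x36: d5⊕36=e3, d3⊕36=e5, e6⊕36=d0, 19⊕36=2f, 91⊕36=a7, 00⊕36=36.

e3e5d02fa736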